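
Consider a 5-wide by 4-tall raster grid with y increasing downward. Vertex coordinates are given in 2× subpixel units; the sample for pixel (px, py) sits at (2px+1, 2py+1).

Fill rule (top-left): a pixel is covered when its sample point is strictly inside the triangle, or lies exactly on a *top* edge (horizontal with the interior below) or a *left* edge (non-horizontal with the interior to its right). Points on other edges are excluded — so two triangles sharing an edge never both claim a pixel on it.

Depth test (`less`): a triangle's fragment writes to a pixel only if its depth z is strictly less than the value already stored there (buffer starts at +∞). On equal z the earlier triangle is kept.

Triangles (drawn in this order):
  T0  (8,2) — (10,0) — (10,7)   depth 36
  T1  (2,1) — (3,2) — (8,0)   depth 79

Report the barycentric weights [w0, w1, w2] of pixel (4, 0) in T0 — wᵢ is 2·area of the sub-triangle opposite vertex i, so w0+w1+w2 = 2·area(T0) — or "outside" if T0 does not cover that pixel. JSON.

T0:
  2·area = 14
  edge (8, 2)→(10, 0): d=(2,-2) top-left  bias=+0
  edge (10, 0)→(10, 7): d=(0,7) right/bottom  bias=-1
  edge (10, 7)→(8, 2): d=(-2,-5) top-left  bias=+0
    (4,0)@(9, 1): e=[0,7,7] → #  [on edge]
    (3,1)@(7, 3): e=[0,21,-7] → ·  [on edge]
    (4,1)@(9, 3): e=[4,7,3] → #
    (2,2)@(5, 5): e=[0,35,-21] → ·  [on edge]
    (4,2)@(9, 5): e=[8,7,-1] → ·
    (1,3)@(3, 7): e=[0,49,-35] → ·  [on edge]
  covered (2 px):
    · · · · #
    · · · · #
    · · · · ·
    · · · · ·
T1:
  2·area = 7  (B↔C swapped to make it positive)
  edge (2, 1)→(8, 0): d=(6,-1) top-left  bias=+0
  edge (8, 0)→(3, 2): d=(-5,2) right/bottom  bias=-1
  edge (3, 2)→(2, 1): d=(-1,-1) top-left  bias=+0
    (1,0)@(3, 1): e=[1,5,1] → #
    (2,0)@(5, 1): e=[3,1,3] → #
    (3,0)@(7, 1): e=[5,-3,5] → ·
    (1,1)@(3, 3): e=[13,-5,-1] → ·
    (2,1)@(5, 3): e=[15,-9,1] → ·
  covered (2 px):
    · # # · ·
    · · · · ·
    · · · · ·
    · · · · ·

Answer: [7,7,0]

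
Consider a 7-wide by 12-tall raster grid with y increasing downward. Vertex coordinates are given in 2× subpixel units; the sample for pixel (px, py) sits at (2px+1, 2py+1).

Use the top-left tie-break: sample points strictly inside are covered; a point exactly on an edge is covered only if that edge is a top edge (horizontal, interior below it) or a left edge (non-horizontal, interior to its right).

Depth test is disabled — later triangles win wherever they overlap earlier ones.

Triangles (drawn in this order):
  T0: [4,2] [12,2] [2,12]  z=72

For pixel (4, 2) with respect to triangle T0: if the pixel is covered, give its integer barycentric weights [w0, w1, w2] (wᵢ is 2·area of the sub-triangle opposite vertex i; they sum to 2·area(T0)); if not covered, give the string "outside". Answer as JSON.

T0:
  2·area = 80
  edge (4, 2)→(12, 2): d=(8,0) top-left  bias=+0
  edge (12, 2)→(2, 12): d=(-10,10) right/bottom  bias=-1
  edge (2, 12)→(4, 2): d=(2,-10) top-left  bias=+0
    (6,0)@(13, 1): e=[-8,0,88] → ·  [on edge]
    (2,1)@(5, 3): e=[8,60,12] → █
    (3,1)@(7, 3): e=[8,40,32] → █
    (4,1)@(9, 3): e=[8,20,52] → █
    (5,1)@(11, 3): e=[8,0,72] → ·  [on edge]
    (2,2)@(5, 5): e=[24,40,16] → █
    (4,2)@(9, 5): e=[24,0,56] → ·  [on edge]
    (1,3)@(3, 7): e=[40,40,0] → █  [on edge]
    (3,3)@(7, 7): e=[40,0,40] → ·  [on edge]
    (1,4)@(3, 9): e=[56,20,4] → █
    (2,4)@(5, 9): e=[56,0,24] → ·  [on edge]
    (1,5)@(3, 11): e=[72,0,8] → ·  [on edge]
    (0,6)@(1, 13): e=[88,0,-8] → ·  [on edge]
    (0,8)@(1, 17): e=[120,-40,0] → ·  [on edge]
  covered (8 px):
    · · · · · · ·
    · · █ █ █ · ·
    · · █ █ · · ·
    · █ █ · · · ·
    · █ · · · · ·
    · · · · · · ·
    · · · · · · ·
    · · · · · · ·
    · · · · · · ·
    · · · · · · ·
    · · · · · · ·
    · · · · · · ·

Final: "outside"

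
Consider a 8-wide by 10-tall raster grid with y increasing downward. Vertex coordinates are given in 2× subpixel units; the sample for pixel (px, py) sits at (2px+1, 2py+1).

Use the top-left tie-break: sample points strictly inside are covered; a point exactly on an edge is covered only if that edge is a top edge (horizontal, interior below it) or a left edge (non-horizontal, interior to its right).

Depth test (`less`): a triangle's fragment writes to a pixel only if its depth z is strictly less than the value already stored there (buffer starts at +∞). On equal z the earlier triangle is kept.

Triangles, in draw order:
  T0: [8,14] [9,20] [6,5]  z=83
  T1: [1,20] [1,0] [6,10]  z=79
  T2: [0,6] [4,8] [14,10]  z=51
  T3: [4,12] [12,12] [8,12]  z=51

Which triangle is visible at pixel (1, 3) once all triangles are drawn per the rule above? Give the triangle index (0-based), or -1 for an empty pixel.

T0:
  2·area = 3
  edge (8, 14)→(9, 20): d=(1,6) right/bottom  bias=-1
  edge (9, 20)→(6, 5): d=(-3,-15) top-left  bias=+0
  edge (6, 5)→(8, 14): d=(2,9) right/bottom  bias=-1
  covered (0 px):
    . . . . . . . .
    . . . . . . . .
    . . . . . . . .
    . . . . . . . .
    . . . . . . . .
    . . . . . . . .
    . . . . . . . .
    . . . . . . . .
    . . . . . . . .
    . . . . . . . .
T1:
  2·area = 100
  edge (1, 20)→(1, 0): d=(0,-20) top-left  bias=+0
  edge (1, 0)→(6, 10): d=(5,10) right/bottom  bias=-1
  edge (6, 10)→(1, 20): d=(-5,10) right/bottom  bias=-1
    (0,0)@(1, 1): e=[0,5,95] → X  [on edge]
    (1,0)@(3, 1): e=[40,-15,75] → .
    (0,1)@(1, 3): e=[0,15,85] → X  [on edge]
    (1,1)@(3, 3): e=[40,-5,65] → .
    (0,2)@(1, 5): e=[0,25,75] → X  [on edge]
    (1,2)@(3, 5): e=[40,5,55] → X
    (2,2)@(5, 5): e=[80,-15,35] → .
    (0,3)@(1, 7): e=[0,35,65] → X  [on edge]
    (2,3)@(5, 7): e=[80,-5,25] → .
    (0,4)@(1, 9): e=[0,45,55] → X  [on edge]
    (2,4)@(5, 9): e=[80,5,15] → X
    (3,4)@(7, 9): e=[120,-15,-5] → .
    (0,5)@(1, 11): e=[0,55,45] → X  [on edge]
    (0,6)@(1, 13): e=[0,65,35] → X  [on edge]
    (0,7)@(1, 15): e=[0,75,25] → X  [on edge]
    (0,8)@(1, 17): e=[0,85,15] → X  [on edge]
    (0,9)@(1, 19): e=[0,95,5] → X  [on edge]
  covered (18 px):
    X . . . . . . .
    X . . . . . . .
    X X . . . . . .
    X X . . . . . .
    X X X . . . . .
    X X X . . . . .
    X X . . . . . .
    X X . . . . . .
    X . . . . . . .
    X . . . . . . .
T2:
  2·area = 12  (B↔C swapped to make it positive)
  edge (0, 6)→(14, 10): d=(14,4) right/bottom  bias=-1
  edge (14, 10)→(4, 8): d=(-10,-2) top-left  bias=+0
  edge (4, 8)→(0, 6): d=(-4,-2) top-left  bias=+0
    (1,3)@(3, 7): e=[2,8,2] → X
    (2,3)@(5, 7): e=[-6,12,6] → .
    (1,4)@(3, 9): e=[30,-12,-6] → .
    (4,4)@(9, 9): e=[6,0,6] → X  [on edge]
    (5,4)@(11, 9): e=[-2,4,10] → .
    (4,5)@(9, 11): e=[34,-20,-2] → .
  covered (2 px):
    . . . . . . . .
    . . . . . . . .
    . . . . . . . .
    . X . . . . . .
    . . . . X . . .
    . . . . . . . .
    . . . . . . . .
    . . . . . . . .
    . . . . . . . .
    . . . . . . . .
T3:
  degenerate (2·area = 0) — covers nothing

Z-buffer (winner per pixel, '.' = empty):
  1 . . . . . . .
  1 . . . . . . .
  1 1 . . . . . .
  1 2 . . . . . .
  1 1 1 . 2 . . .
  1 1 1 . . . . .
  1 1 . . . . . .
  1 1 . . . . . .
  1 . . . . . . .
  1 . . . . . . .

Result: 2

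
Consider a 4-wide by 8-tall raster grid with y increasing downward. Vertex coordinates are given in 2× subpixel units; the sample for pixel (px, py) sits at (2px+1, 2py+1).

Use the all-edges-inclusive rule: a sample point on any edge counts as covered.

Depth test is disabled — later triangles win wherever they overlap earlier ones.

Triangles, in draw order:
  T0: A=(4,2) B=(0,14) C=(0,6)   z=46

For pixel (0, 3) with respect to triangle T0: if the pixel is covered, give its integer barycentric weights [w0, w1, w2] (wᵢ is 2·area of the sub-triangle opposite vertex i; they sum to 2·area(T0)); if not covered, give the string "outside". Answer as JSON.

T0:
  2·area = 32
  edge (4, 2)→(0, 14): d=(-4,12) inclusive
  edge (0, 14)→(0, 6): d=(0,-8) inclusive
  edge (0, 6)→(4, 2): d=(4,-4) inclusive
    (2,0)@(5, 1): e=[-8,40,0] → ·  [on edge]
    (1,1)@(3, 3): e=[8,24,0] → █  [on edge]
    (2,1)@(5, 3): e=[-16,40,8] → ·
    (0,2)@(1, 5): e=[24,8,0] → █  [on edge]
    (1,2)@(3, 5): e=[0,24,8] → █  [on edge]
    (2,2)@(5, 5): e=[-24,40,16] → ·
    (0,3)@(1, 7): e=[16,8,8] → █
    (1,3)@(3, 7): e=[-8,24,16] → ·
    (0,4)@(1, 9): e=[8,8,16] → █
    (1,4)@(3, 9): e=[-16,24,24] → ·
    (0,5)@(1, 11): e=[0,8,24] → █  [on edge]
    (1,5)@(3, 11): e=[-24,24,32] → ·
  covered (6 px):
    · · · ·
    · █ · ·
    █ █ · ·
    █ · · ·
    █ · · ·
    █ · · ·
    · · · ·
    · · · ·

Answer: [8,8,16]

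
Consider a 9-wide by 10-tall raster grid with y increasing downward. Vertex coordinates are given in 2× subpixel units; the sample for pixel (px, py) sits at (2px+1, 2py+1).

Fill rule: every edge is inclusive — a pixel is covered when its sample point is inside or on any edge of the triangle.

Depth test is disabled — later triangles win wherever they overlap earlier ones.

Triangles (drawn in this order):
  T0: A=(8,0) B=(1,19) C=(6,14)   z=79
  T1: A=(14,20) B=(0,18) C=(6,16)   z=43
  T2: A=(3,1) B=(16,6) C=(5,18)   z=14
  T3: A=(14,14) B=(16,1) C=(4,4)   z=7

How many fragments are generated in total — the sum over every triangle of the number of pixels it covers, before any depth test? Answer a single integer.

T0:
  2·area = 60  (B↔C swapped to make it positive)
  edge (8, 0)→(6, 14): d=(-2,14) inclusive
  edge (6, 14)→(1, 19): d=(-5,5) inclusive
  edge (1, 19)→(8, 0): d=(7,-19) inclusive
    (3,1)@(7, 3): e=[8,50,2] → X
    (4,1)@(9, 3): e=[-20,40,40] → .
    (8,1)@(17, 3): e=[-132,0,192] → .  [on edge]
    (3,2)@(7, 5): e=[4,40,16] → X
    (4,2)@(9, 5): e=[-24,30,54] → .
    (7,2)@(15, 5): e=[-108,0,168] → .  [on edge]
    (3,3)@(7, 7): e=[0,30,30] → X  [on edge]
    (4,3)@(9, 7): e=[-28,20,68] → .
    (6,3)@(13, 7): e=[-84,0,144] → .  [on edge]
    (2,4)@(5, 9): e=[24,30,6] → X
    (3,4)@(7, 9): e=[-4,20,44] → .
    (5,4)@(11, 9): e=[-60,0,120] → .  [on edge]
    (4,5)@(9, 11): e=[-36,0,96] → .  [on edge]
    (3,6)@(7, 13): e=[-12,0,72] → .  [on edge]
    (2,7)@(5, 15): e=[12,0,48] → X  [on edge]
    (1,8)@(3, 17): e=[36,0,24] → X  [on edge]
    (0,9)@(1, 19): e=[60,0,0] → X  [on edge]
  covered (10 px):
    . . . . . . . . .
    . . . X . . . . .
    . . . X . . . . .
    . . . X . . . . .
    . . X . . . . . .
    . . X . . . . . .
    . . X . . . . . .
    . X X . . . . . .
    . X . . . . . . .
    X . . . . . . . .
T1:
  2·area = 40
  edge (14, 20)→(0, 18): d=(-14,-2) inclusive
  edge (0, 18)→(6, 16): d=(6,-2) inclusive
  edge (6, 16)→(14, 20): d=(8,4) inclusive
    (7,6)@(15, 13): e=[100,0,-60] → .  [on edge]
    (4,7)@(9, 15): e=[60,0,-20] → .  [on edge]
    (1,8)@(3, 17): e=[20,0,20] → X  [on edge]
    (2,8)@(5, 17): e=[24,4,12] → X
    (3,8)@(7, 17): e=[28,8,4] → X
    (4,8)@(9, 17): e=[32,12,-4] → .
    (1,9)@(3, 19): e=[-8,12,36] → .
    (2,9)@(5, 19): e=[-4,16,28] → .
    (3,9)@(7, 19): e=[0,20,20] → X  [on edge]
    (4,9)@(9, 19): e=[4,24,12] → X
    (5,9)@(11, 19): e=[8,28,4] → X
    (6,9)@(13, 19): e=[12,32,-4] → .
  covered (6 px):
    . . . . . . . . .
    . . . . . . . . .
    . . . . . . . . .
    . . . . . . . . .
    . . . . . . . . .
    . . . . . . . . .
    . . . . . . . . .
    . . . . . . . . .
    . X X X . . . . .
    . . . X X X . . .
T2:
  2·area = 211
  edge (3, 1)→(16, 6): d=(13,5) inclusive
  edge (16, 6)→(5, 18): d=(-11,12) inclusive
  edge (5, 18)→(3, 1): d=(-2,-17) inclusive
    (1,0)@(3, 1): e=[0,211,0] → X  [on edge]
    (2,0)@(5, 1): e=[-10,187,34] → .
    (1,1)@(3, 3): e=[26,189,-4] → .
    (2,1)@(5, 3): e=[16,165,30] → X
    (3,1)@(7, 3): e=[6,141,64] → X
    (4,1)@(9, 3): e=[-4,117,98] → .
    (2,2)@(5, 5): e=[42,143,26] → X
    (4,2)@(9, 5): e=[22,95,94] → X
    (5,2)@(11, 5): e=[12,71,128] → X
    (6,2)@(13, 5): e=[2,47,162] → X
    (7,2)@(15, 5): e=[-8,23,196] → .
    (2,3)@(5, 7): e=[68,121,22] → X
  covered (29 px):
    . X . . . . . . .
    . . X X . . . . .
    . . X X X X X . .
    . . X X X X X X .
    . . X X X X X . .
    . . X X X X . . .
    . . X X X . . . .
    . . X X . . . . .
    . . X . . . . . .
    . . . . . . . . .
T3:
  2·area = 150  (B↔C swapped to make it positive)
  edge (14, 14)→(4, 4): d=(-10,-10) inclusive
  edge (4, 4)→(16, 1): d=(12,-3) inclusive
  edge (16, 1)→(14, 14): d=(-2,13) inclusive
    (0,0)@(1, 1): e=[0,-45,195] → .  [on edge]
    (1,1)@(3, 3): e=[0,-15,165] → .  [on edge]
    (4,1)@(9, 3): e=[60,3,87] → X
    (5,1)@(11, 3): e=[80,9,61] → X
    (6,1)@(13, 3): e=[100,15,35] → X
    (7,1)@(15, 3): e=[120,21,9] → X
    (8,1)@(17, 3): e=[140,27,-17] → .
    (2,2)@(5, 5): e=[0,15,135] → X  [on edge]
    (3,2)@(7, 5): e=[20,21,109] → X
    (8,2)@(17, 5): e=[120,51,-21] → .
    (2,3)@(5, 7): e=[-20,39,131] → .
    (3,3)@(7, 7): e=[0,45,105] → X  [on edge]
    (4,4)@(9, 9): e=[0,75,75] → X  [on edge]
    (5,5)@(11, 11): e=[0,105,45] → X  [on edge]
    (6,6)@(13, 13): e=[0,135,15] → X  [on edge]
    (7,7)@(15, 15): e=[0,165,-15] → .  [on edge]
    (8,8)@(17, 17): e=[0,195,-45] → .  [on edge]
  covered (21 px):
    . . . . . . . . .
    . . . . X X X X .
    . . X X X X X X .
    . . . X X X X X .
    . . . . X X X . .
    . . . . . X X . .
    . . . . . . X . .
    . . . . . . . . .
    . . . . . . . . .
    . . . . . . . . .

Answer: 66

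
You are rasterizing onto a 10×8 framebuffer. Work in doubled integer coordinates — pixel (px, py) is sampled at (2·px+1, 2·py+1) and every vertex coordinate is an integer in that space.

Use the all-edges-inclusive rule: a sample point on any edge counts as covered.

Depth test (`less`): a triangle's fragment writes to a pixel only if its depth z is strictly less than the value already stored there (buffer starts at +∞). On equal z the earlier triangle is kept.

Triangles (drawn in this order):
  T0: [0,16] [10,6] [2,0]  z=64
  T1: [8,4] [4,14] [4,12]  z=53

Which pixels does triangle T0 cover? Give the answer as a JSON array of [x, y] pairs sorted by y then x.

T0:
  2·area = 140  (B↔C swapped to make it positive)
  edge (0, 16)→(2, 0): d=(2,-16) inclusive
  edge (2, 0)→(10, 6): d=(8,6) inclusive
  edge (10, 6)→(0, 16): d=(-10,10) inclusive
    (1,0)@(3, 1): e=[18,2,120] → X
    (2,0)@(5, 1): e=[50,-10,100] → .
    (7,0)@(15, 1): e=[210,-70,0] → .  [on edge]
    (1,1)@(3, 3): e=[22,18,100] → X
    (2,1)@(5, 3): e=[54,6,80] → X
    (3,1)@(7, 3): e=[86,-6,60] → .
    (6,1)@(13, 3): e=[182,-42,0] → .  [on edge]
    (1,2)@(3, 5): e=[26,34,80] → X
    (3,2)@(7, 5): e=[90,10,40] → X
    (4,2)@(9, 5): e=[122,-2,20] → .
    (5,2)@(11, 5): e=[154,-14,0] → .  [on edge]
    (1,3)@(3, 7): e=[30,50,60] → X
    (4,3)@(9, 7): e=[126,14,0] → X  [on edge]
    (3,4)@(7, 9): e=[98,42,0] → X  [on edge]
    (2,5)@(5, 11): e=[70,70,0] → X  [on edge]
    (1,6)@(3, 13): e=[42,98,0] → X  [on edge]
    (0,7)@(1, 15): e=[14,126,0] → X  [on edge]
  covered (20 px):
    . X . . . . . . . .
    . X X . . . . . . .
    . X X X . . . . . .
    . X X X X . . . . .
    X X X X . . . . . .
    X X X . . . . . . .
    X X . . . . . . . .
    X . . . . . . . . .
T1:
  2·area = 8
  edge (8, 4)→(4, 14): d=(-4,10) inclusive
  edge (4, 14)→(4, 12): d=(0,-2) inclusive
  edge (4, 12)→(8, 4): d=(4,-8) inclusive
    (2,5)@(5, 11): e=[2,2,4] → X
    (3,5)@(7, 11): e=[-18,6,20] → .
    (2,6)@(5, 13): e=[-6,2,12] → .
  covered (1 px):
    . . . . . . . . . .
    . . . . . . . . . .
    . . . . . . . . . .
    . . . . . . . . . .
    . . . . . . . . . .
    . . X . . . . . . .
    . . . . . . . . . .
    . . . . . . . . . .

Result: [[1,0],[1,1],[2,1],[1,2],[2,2],[3,2],[1,3],[2,3],[3,3],[4,3],[0,4],[1,4],[2,4],[3,4],[0,5],[1,5],[2,5],[0,6],[1,6],[0,7]]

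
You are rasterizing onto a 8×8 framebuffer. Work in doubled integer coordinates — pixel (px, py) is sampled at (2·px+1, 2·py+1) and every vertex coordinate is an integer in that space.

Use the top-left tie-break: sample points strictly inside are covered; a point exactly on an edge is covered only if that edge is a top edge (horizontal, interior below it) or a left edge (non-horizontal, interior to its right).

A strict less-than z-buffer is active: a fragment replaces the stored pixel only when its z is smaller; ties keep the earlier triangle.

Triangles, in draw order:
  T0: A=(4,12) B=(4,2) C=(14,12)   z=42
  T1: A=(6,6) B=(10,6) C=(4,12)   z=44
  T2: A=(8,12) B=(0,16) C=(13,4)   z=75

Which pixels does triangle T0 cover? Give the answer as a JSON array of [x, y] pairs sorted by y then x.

T0:
  2·area = 100
  edge (4, 12)→(4, 2): d=(0,-10) top-left  bias=+0
  edge (4, 2)→(14, 12): d=(10,10) right/bottom  bias=-1
  edge (14, 12)→(4, 12): d=(-10,0) right/bottom  bias=-1
    (1,0)@(3, 1): e=[-10,0,110] → ·  [on edge]
    (2,1)@(5, 3): e=[10,0,90] → ·  [on edge]
    (2,2)@(5, 5): e=[10,20,70] → █
    (3,2)@(7, 5): e=[30,0,70] → ·  [on edge]
    (2,3)@(5, 7): e=[10,40,50] → █
    (3,3)@(7, 7): e=[30,20,50] → █
    (4,3)@(9, 7): e=[50,0,50] → ·  [on edge]
    (2,4)@(5, 9): e=[10,60,30] → █
    (4,4)@(9, 9): e=[50,20,30] → █
    (5,4)@(11, 9): e=[70,0,30] → ·  [on edge]
    (2,5)@(5, 11): e=[10,80,10] → █
    (5,5)@(11, 11): e=[70,20,10] → █
    (6,5)@(13, 11): e=[90,0,10] → ·  [on edge]
    (7,6)@(15, 13): e=[110,0,-10] → ·  [on edge]
  covered (10 px):
    · · · · · · · ·
    · · · · · · · ·
    · · █ · · · · ·
    · · █ █ · · · ·
    · · █ █ █ · · ·
    · · █ █ █ █ · ·
    · · · · · · · ·
    · · · · · · · ·
T1:
  2·area = 24
  edge (6, 6)→(10, 6): d=(4,0) top-left  bias=+0
  edge (10, 6)→(4, 12): d=(-6,6) right/bottom  bias=-1
  edge (4, 12)→(6, 6): d=(2,-6) top-left  bias=+0
    (7,0)@(15, 1): e=[-20,0,44] → ·  [on edge]
    (3,1)@(7, 3): e=[-12,36,0] → ·  [on edge]
    (6,1)@(13, 3): e=[-12,0,36] → ·  [on edge]
    (5,2)@(11, 5): e=[-4,0,28] → ·  [on edge]
    (3,3)@(7, 7): e=[4,12,8] → █
    (4,3)@(9, 7): e=[4,0,20] → ·  [on edge]
    (2,4)@(5, 9): e=[12,12,0] → █  [on edge]
    (3,4)@(7, 9): e=[12,0,12] → ·  [on edge]
    (2,5)@(5, 11): e=[20,0,4] → ·  [on edge]
    (1,6)@(3, 13): e=[28,0,-4] → ·  [on edge]
    (0,7)@(1, 15): e=[36,0,-12] → ·  [on edge]
    (1,7)@(3, 15): e=[36,-12,0] → ·  [on edge]
  covered (2 px):
    · · · · · · · ·
    · · · · · · · ·
    · · · · · · · ·
    · · · █ · · · ·
    · · █ · · · · ·
    · · · · · · · ·
    · · · · · · · ·
    · · · · · · · ·
T2:
  2·area = 44
  edge (8, 12)→(0, 16): d=(-8,4) right/bottom  bias=-1
  edge (0, 16)→(13, 4): d=(13,-12) top-left  bias=+0
  edge (13, 4)→(8, 12): d=(-5,8) right/bottom  bias=-1
    (5,3)@(11, 7): e=[28,15,1] → █
    (6,3)@(13, 7): e=[20,39,-15] → ·
    (4,4)@(9, 9): e=[20,17,7] → █
    (5,4)@(11, 9): e=[12,41,-9] → ·
    (3,5)@(7, 11): e=[12,19,13] → █
    (4,5)@(9, 11): e=[4,43,-3] → ·
    (2,6)@(5, 13): e=[4,21,19] → █
    (3,6)@(7, 13): e=[-4,45,3] → ·
    (2,7)@(5, 15): e=[-12,47,9] → ·
  covered (4 px):
    · · · · · · · ·
    · · · · · · · ·
    · · · · · · · ·
    · · · · · █ · ·
    · · · · █ · · ·
    · · · █ · · · ·
    · · █ · · · · ·
    · · · · · · · ·

Result: [[2,2],[2,3],[3,3],[2,4],[3,4],[4,4],[2,5],[3,5],[4,5],[5,5]]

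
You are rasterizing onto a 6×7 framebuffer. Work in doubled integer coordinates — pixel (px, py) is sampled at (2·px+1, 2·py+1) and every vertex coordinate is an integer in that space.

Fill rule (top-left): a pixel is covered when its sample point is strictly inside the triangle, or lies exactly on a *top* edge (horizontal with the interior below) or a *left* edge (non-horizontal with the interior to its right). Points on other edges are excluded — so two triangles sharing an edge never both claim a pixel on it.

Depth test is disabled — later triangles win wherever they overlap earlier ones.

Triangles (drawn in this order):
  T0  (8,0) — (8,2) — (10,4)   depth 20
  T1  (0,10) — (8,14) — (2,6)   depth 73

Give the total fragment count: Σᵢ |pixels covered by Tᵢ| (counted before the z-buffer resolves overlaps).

T0:
  2·area = 4  (B↔C swapped to make it positive)
  edge (8, 0)→(10, 4): d=(2,4) right/bottom  bias=-1
  edge (10, 4)→(8, 2): d=(-2,-2) top-left  bias=+0
  edge (8, 2)→(8, 0): d=(0,-2) top-left  bias=+0
    (3,0)@(7, 1): e=[6,0,-2] → ·  [on edge]
    (4,1)@(9, 3): e=[2,0,2] → #  [on edge]
    (5,1)@(11, 3): e=[-6,4,6] → ·
    (4,2)@(9, 5): e=[6,-4,2] → ·
    (5,2)@(11, 5): e=[-2,0,6] → ·  [on edge]
  covered (1 px):
    · · · · · ·
    · · · · # ·
    · · · · · ·
    · · · · · ·
    · · · · · ·
    · · · · · ·
    · · · · · ·
T1:
  2·area = 40  (B↔C swapped to make it positive)
  edge (0, 10)→(2, 6): d=(2,-4) top-left  bias=+0
  edge (2, 6)→(8, 14): d=(6,8) right/bottom  bias=-1
  edge (8, 14)→(0, 10): d=(-8,-4) top-left  bias=+0
    (0,4)@(1, 9): e=[2,26,12] → #
    (1,4)@(3, 9): e=[10,10,20] → #
    (2,4)@(5, 9): e=[18,-6,28] → ·
    (0,5)@(1, 11): e=[6,38,-4] → ·
    (1,5)@(3, 11): e=[14,22,4] → #
    (2,5)@(5, 11): e=[22,6,12] → #
    (3,5)@(7, 11): e=[30,-10,20] → ·
    (1,6)@(3, 13): e=[18,34,-12] → ·
    (2,6)@(5, 13): e=[26,18,-4] → ·
    (3,6)@(7, 13): e=[34,2,4] → #
    (4,6)@(9, 13): e=[42,-14,12] → ·
  covered (5 px):
    · · · · · ·
    · · · · · ·
    · · · · · ·
    · · · · · ·
    # # · · · ·
    · # # · · ·
    · · · # · ·

Final: 6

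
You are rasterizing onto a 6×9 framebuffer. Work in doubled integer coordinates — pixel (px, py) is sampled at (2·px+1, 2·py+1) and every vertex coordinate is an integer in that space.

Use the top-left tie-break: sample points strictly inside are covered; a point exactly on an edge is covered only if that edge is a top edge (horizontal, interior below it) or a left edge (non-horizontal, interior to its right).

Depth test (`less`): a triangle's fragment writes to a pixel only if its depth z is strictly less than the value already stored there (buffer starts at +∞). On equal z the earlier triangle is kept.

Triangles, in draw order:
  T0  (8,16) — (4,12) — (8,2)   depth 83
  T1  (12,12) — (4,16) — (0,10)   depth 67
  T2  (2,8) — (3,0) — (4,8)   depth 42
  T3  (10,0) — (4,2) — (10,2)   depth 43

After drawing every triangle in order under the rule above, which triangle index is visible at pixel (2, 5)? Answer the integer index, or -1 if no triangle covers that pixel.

T0:
  2·area = 56
  edge (8, 16)→(4, 12): d=(-4,-4) top-left  bias=+0
  edge (4, 12)→(8, 2): d=(4,-10) top-left  bias=+0
  edge (8, 2)→(8, 16): d=(0,14) right/bottom  bias=-1
    (3,2)@(7, 5): e=[40,2,14] → #
    (4,2)@(9, 5): e=[48,22,-14] → ·
    (3,3)@(7, 7): e=[32,10,14] → #
    (4,3)@(9, 7): e=[40,30,-14] → ·
    (0,4)@(1, 9): e=[0,-42,98] → ·  [on edge]
    (3,4)@(7, 9): e=[24,18,14] → #
    (4,4)@(9, 9): e=[32,38,-14] → ·
    (1,5)@(3, 11): e=[0,-14,70] → ·  [on edge]
    (2,5)@(5, 11): e=[8,6,42] → #
    (4,5)@(9, 11): e=[24,46,-14] → ·
    (2,6)@(5, 13): e=[0,14,42] → #  [on edge]
    (4,6)@(9, 13): e=[16,54,-14] → ·
    (3,7)@(7, 15): e=[0,42,14] → #  [on edge]
    (4,8)@(9, 17): e=[0,70,-14] → ·  [on edge]
  covered (8 px):
    · · · · · ·
    · · · · · ·
    · · · # · ·
    · · · # · ·
    · · · # · ·
    · · # # · ·
    · · # # · ·
    · · · # · ·
    · · · · · ·
T1:
  2·area = 64
  edge (12, 12)→(4, 16): d=(-8,4) right/bottom  bias=-1
  edge (4, 16)→(0, 10): d=(-4,-6) top-left  bias=+0
  edge (0, 10)→(12, 12): d=(12,2) right/bottom  bias=-1
    (0,5)@(1, 11): e=[52,2,10] → #
    (1,5)@(3, 11): e=[44,14,6] → #
    (2,5)@(5, 11): e=[36,26,2] → #
    (3,5)@(7, 11): e=[28,38,-2] → ·
    (0,6)@(1, 13): e=[36,-6,34] → ·
    (1,6)@(3, 13): e=[28,6,30] → #
    (3,6)@(7, 13): e=[12,30,22] → #
    (4,6)@(9, 13): e=[4,42,18] → #
    (5,6)@(11, 13): e=[-4,54,14] → ·
    (1,7)@(3, 15): e=[12,-2,54] → ·
    (2,7)@(5, 15): e=[4,10,50] → #
    (3,7)@(7, 15): e=[-4,22,46] → ·
  covered (8 px):
    · · · · · ·
    · · · · · ·
    · · · · · ·
    · · · · · ·
    · · · · · ·
    # # # · · ·
    · # # # # ·
    · · # · · ·
    · · · · · ·
T2:
  2·area = 16
  edge (2, 8)→(3, 0): d=(1,-8) top-left  bias=+0
  edge (3, 0)→(4, 8): d=(1,8) right/bottom  bias=-1
  edge (4, 8)→(2, 8): d=(-2,0) right/bottom  bias=-1
    (1,0)@(3, 1): e=[1,1,14] → #
    (2,0)@(5, 1): e=[17,-15,14] → ·
    (1,1)@(3, 3): e=[3,3,10] → #
    (2,1)@(5, 3): e=[19,-13,10] → ·
    (1,2)@(3, 5): e=[5,5,6] → #
    (2,2)@(5, 5): e=[21,-11,6] → ·
    (1,3)@(3, 7): e=[7,7,2] → #
    (2,3)@(5, 7): e=[23,-9,2] → ·
    (1,4)@(3, 9): e=[9,9,-2] → ·
  covered (4 px):
    · # · · · ·
    · # · · · ·
    · # · · · ·
    · # · · · ·
    · · · · · ·
    · · · · · ·
    · · · · · ·
    · · · · · ·
    · · · · · ·
T3:
  2·area = 12  (B↔C swapped to make it positive)
  edge (10, 0)→(10, 2): d=(0,2) right/bottom  bias=-1
  edge (10, 2)→(4, 2): d=(-6,0) right/bottom  bias=-1
  edge (4, 2)→(10, 0): d=(6,-2) top-left  bias=+0
    (3,0)@(7, 1): e=[6,6,0] → #  [on edge]
    (4,0)@(9, 1): e=[2,6,4] → #
    (5,0)@(11, 1): e=[-2,6,8] → ·
    (0,1)@(1, 3): e=[18,-6,0] → ·  [on edge]
    (3,1)@(7, 3): e=[6,-6,12] → ·
    (4,1)@(9, 3): e=[2,-6,16] → ·
  covered (2 px):
    · · · # # ·
    · · · · · ·
    · · · · · ·
    · · · · · ·
    · · · · · ·
    · · · · · ·
    · · · · · ·
    · · · · · ·
    · · · · · ·

Z-buffer (winner per pixel, '.' = empty):
  . 2 . 3 3 .
  . 2 . . . .
  . 2 . 0 . .
  . 2 . 0 . .
  . . . 0 . .
  1 1 1 0 . .
  . 1 1 1 1 .
  . . 1 0 . .
  . . . . . .

Result: 1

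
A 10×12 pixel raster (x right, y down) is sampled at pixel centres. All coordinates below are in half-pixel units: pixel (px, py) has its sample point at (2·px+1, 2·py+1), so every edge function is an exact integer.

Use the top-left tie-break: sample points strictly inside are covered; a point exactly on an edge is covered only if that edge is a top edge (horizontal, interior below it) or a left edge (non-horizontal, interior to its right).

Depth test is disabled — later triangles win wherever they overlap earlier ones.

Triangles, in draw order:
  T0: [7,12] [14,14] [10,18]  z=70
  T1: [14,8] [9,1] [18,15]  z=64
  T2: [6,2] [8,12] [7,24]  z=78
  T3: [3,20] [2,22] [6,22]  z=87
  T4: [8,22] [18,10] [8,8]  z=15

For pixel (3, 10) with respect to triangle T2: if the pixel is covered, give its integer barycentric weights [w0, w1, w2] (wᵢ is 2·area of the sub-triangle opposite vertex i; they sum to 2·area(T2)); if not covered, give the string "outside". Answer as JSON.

T0:
  2·area = 36
  edge (7, 12)→(14, 14): d=(7,2) right/bottom  bias=-1
  edge (14, 14)→(10, 18): d=(-4,4) right/bottom  bias=-1
  edge (10, 18)→(7, 12): d=(-3,-6) top-left  bias=+0
    (9,4)@(19, 9): e=[-45,0,81] → .  [on edge]
    (8,5)@(17, 11): e=[-27,0,63] → .  [on edge]
    (4,6)@(9, 13): e=[3,24,9] → X
    (5,6)@(11, 13): e=[-1,16,21] → .
    (7,6)@(15, 13): e=[-9,0,45] → .  [on edge]
    (4,7)@(9, 15): e=[17,16,3] → X
    (5,7)@(11, 15): e=[13,8,15] → X
    (6,7)@(13, 15): e=[9,0,27] → .  [on edge]
    (4,8)@(9, 17): e=[31,8,-3] → .
    (5,8)@(11, 17): e=[27,0,9] → .  [on edge]
    (4,9)@(9, 19): e=[45,0,-9] → .  [on edge]
    (3,10)@(7, 21): e=[63,0,-27] → .  [on edge]
    (2,11)@(5, 23): e=[81,0,-45] → .  [on edge]
  covered (3 px):
    . . . . . . . . . .
    . . . . . . . . . .
    . . . . . . . . . .
    . . . . . . . . . .
    . . . . . . . . . .
    . . . . . . . . . .
    . . . . X . . . . .
    . . . . X X . . . .
    . . . . . . . . . .
    . . . . . . . . . .
    . . . . . . . . . .
    . . . . . . . . . .
T1:
  2·area = 7  (B↔C swapped to make it positive)
  edge (14, 8)→(18, 15): d=(4,7) right/bottom  bias=-1
  edge (18, 15)→(9, 1): d=(-9,-14) top-left  bias=+0
  edge (9, 1)→(14, 8): d=(5,7) right/bottom  bias=-1
    (4,0)@(9, 1): e=[7,0,0] → .  [on edge]
    (6,3)@(13, 7): e=[3,2,2] → X
    (7,3)@(15, 7): e=[-11,30,-12] → .
    (6,4)@(13, 9): e=[11,-16,12] → .
    (9,7)@(19, 15): e=[-7,14,0] → .  [on edge]
  covered (1 px):
    . . . . . . . . . .
    . . . . . . . . . .
    . . . . . . . . . .
    . . . . . . X . . .
    . . . . . . . . . .
    . . . . . . . . . .
    . . . . . . . . . .
    . . . . . . . . . .
    . . . . . . . . . .
    . . . . . . . . . .
    . . . . . . . . . .
    . . . . . . . . . .
T2:
  2·area = 34
  edge (6, 2)→(8, 12): d=(2,10) right/bottom  bias=-1
  edge (8, 12)→(7, 24): d=(-1,12) right/bottom  bias=-1
  edge (7, 24)→(6, 2): d=(-1,-22) top-left  bias=+0
    (3,3)@(7, 7): e=[0,17,17] → .  [on edge]
    (3,4)@(7, 9): e=[4,15,15] → X
    (4,4)@(9, 9): e=[-16,-9,59] → .
    (3,5)@(7, 11): e=[8,13,13] → X
    (4,5)@(9, 11): e=[-12,-11,57] → .
    (3,6)@(7, 13): e=[12,11,11] → X
    (4,6)@(9, 13): e=[-8,-13,55] → .
    (3,7)@(7, 15): e=[16,9,9] → X
    (4,7)@(9, 15): e=[-4,-15,53] → .
    (3,8)@(7, 17): e=[20,7,7] → X
    (4,8)@(9, 17): e=[0,-17,51] → .  [on edge]
    (3,9)@(7, 19): e=[24,5,5] → X
  covered (8 px):
    . . . . . . . . . .
    . . . . . . . . . .
    . . . . . . . . . .
    . . . . . . . . . .
    . . . X . . . . . .
    . . . X . . . . . .
    . . . X . . . . . .
    . . . X . . . . . .
    . . . X . . . . . .
    . . . X . . . . . .
    . . . X . . . . . .
    . . . X . . . . . .
T3:
  2·area = 8  (B↔C swapped to make it positive)
  edge (3, 20)→(6, 22): d=(3,2) right/bottom  bias=-1
  edge (6, 22)→(2, 22): d=(-4,0) right/bottom  bias=-1
  edge (2, 22)→(3, 20): d=(1,-2) top-left  bias=+0
    (1,10)@(3, 21): e=[3,4,1] → X
    (2,10)@(5, 21): e=[-1,4,5] → .
    (1,11)@(3, 23): e=[9,-4,3] → .
  covered (1 px):
    . . . . . . . . . .
    . . . . . . . . . .
    . . . . . . . . . .
    . . . . . . . . . .
    . . . . . . . . . .
    . . . . . . . . . .
    . . . . . . . . . .
    . . . . . . . . . .
    . . . . . . . . . .
    . . . . . . . . . .
    . X . . . . . . . .
    . . . . . . . . . .
T4:
  2·area = 140  (B↔C swapped to make it positive)
  edge (8, 22)→(8, 8): d=(0,-14) top-left  bias=+0
  edge (8, 8)→(18, 10): d=(10,2) right/bottom  bias=-1
  edge (18, 10)→(8, 22): d=(-10,12) right/bottom  bias=-1
    (1,3)@(3, 7): e=[-70,0,210] → .  [on edge]
    (4,4)@(9, 9): e=[14,8,118] → X
    (5,4)@(11, 9): e=[42,4,94] → X
    (6,4)@(13, 9): e=[70,0,70] → .  [on edge]
    (4,5)@(9, 11): e=[14,28,98] → X
    (6,5)@(13, 11): e=[70,20,50] → X
    (7,5)@(15, 11): e=[98,16,26] → X
    (8,5)@(17, 11): e=[126,12,2] → X
    (9,5)@(19, 11): e=[154,8,-22] → .
    (4,6)@(9, 13): e=[14,48,78] → X
    (8,6)@(17, 13): e=[126,32,-18] → .
    (4,7)@(9, 15): e=[14,68,58] → X
  covered (17 px):
    . . . . . . . . . .
    . . . . . . . . . .
    . . . . . . . . . .
    . . . . . . . . . .
    . . . . X X . . . .
    . . . . X X X X X .
    . . . . X X X X . .
    . . . . X X X . . .
    . . . . X X . . . .
    . . . . X . . . . .
    . . . . . . . . . .
    . . . . . . . . . .

Answer: [3,3,28]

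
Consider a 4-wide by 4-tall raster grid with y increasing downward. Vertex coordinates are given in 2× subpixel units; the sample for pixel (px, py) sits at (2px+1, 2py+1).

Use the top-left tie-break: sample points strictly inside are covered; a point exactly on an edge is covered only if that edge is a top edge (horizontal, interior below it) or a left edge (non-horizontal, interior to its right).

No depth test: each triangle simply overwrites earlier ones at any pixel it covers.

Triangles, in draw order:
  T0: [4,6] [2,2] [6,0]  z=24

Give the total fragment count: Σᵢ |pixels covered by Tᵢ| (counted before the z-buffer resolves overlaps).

T0:
  2·area = 20
  edge (4, 6)→(2, 2): d=(-2,-4) top-left  bias=+0
  edge (2, 2)→(6, 0): d=(4,-2) top-left  bias=+0
  edge (6, 0)→(4, 6): d=(-2,6) right/bottom  bias=-1
    (2,0)@(5, 1): e=[14,2,4] → █
    (3,0)@(7, 1): e=[22,6,-8] → ·
    (1,1)@(3, 3): e=[2,6,12] → █
    (2,1)@(5, 3): e=[10,10,0] → ·  [on edge]
    (1,2)@(3, 5): e=[-2,14,8] → ·
  covered (2 px):
    · · █ ·
    · █ · ·
    · · · ·
    · · · ·

Result: 2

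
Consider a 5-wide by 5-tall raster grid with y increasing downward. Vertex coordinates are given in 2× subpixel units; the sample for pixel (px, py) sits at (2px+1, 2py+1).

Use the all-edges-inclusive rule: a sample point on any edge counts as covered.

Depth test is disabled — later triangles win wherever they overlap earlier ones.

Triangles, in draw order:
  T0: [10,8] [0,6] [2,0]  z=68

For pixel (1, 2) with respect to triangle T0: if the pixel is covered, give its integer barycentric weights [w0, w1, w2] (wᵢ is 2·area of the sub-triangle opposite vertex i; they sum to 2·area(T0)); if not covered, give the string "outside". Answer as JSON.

T0:
  2·area = 64
  edge (10, 8)→(0, 6): d=(-10,-2) inclusive
  edge (0, 6)→(2, 0): d=(2,-6) inclusive
  edge (2, 0)→(10, 8): d=(8,8) inclusive
    (1,0)@(3, 1): e=[56,8,0] → X  [on edge]
    (2,0)@(5, 1): e=[60,20,-16] → .
    (0,1)@(1, 3): e=[32,0,32] → X  [on edge]
    (2,1)@(5, 3): e=[40,24,0] → X  [on edge]
    (3,1)@(7, 3): e=[44,36,-16] → .
    (0,2)@(1, 5): e=[12,4,48] → X
    (3,2)@(7, 5): e=[24,40,0] → X  [on edge]
    (4,2)@(9, 5): e=[28,52,-16] → .
    (0,3)@(1, 7): e=[-8,8,64] → .
    (1,3)@(3, 7): e=[-4,20,48] → .
    (2,3)@(5, 7): e=[0,32,32] → X  [on edge]
    (4,3)@(9, 7): e=[8,56,0] → X  [on edge]
  covered (11 px):
    . X . . .
    X X X . .
    X X X X .
    . . X X X
    . . . . .

Result: [16,32,16]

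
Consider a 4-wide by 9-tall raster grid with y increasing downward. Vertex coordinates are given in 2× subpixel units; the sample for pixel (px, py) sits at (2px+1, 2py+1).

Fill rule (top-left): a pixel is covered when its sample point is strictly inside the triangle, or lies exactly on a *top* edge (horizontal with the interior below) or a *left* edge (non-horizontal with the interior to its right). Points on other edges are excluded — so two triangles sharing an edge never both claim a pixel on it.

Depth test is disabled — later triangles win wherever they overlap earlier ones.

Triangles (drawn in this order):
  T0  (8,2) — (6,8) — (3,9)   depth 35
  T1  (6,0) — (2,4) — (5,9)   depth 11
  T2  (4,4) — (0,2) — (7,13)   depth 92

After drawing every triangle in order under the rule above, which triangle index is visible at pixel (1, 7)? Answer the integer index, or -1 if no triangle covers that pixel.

T0:
  2·area = 16
  edge (8, 2)→(6, 8): d=(-2,6) right/bottom  bias=-1
  edge (6, 8)→(3, 9): d=(-3,1) right/bottom  bias=-1
  edge (3, 9)→(8, 2): d=(5,-7) top-left  bias=+0
    (3,2)@(7, 5): e=[0,8,8] → .  [on edge]
    (2,3)@(5, 7): e=[8,4,4] → X
    (3,3)@(7, 7): e=[-4,2,18] → .
    (1,4)@(3, 9): e=[16,0,0] → .  [on edge]
    (2,4)@(5, 9): e=[4,-2,14] → .
    (2,5)@(5, 11): e=[0,-8,24] → .  [on edge]
    (1,8)@(3, 17): e=[0,-24,40] → .  [on edge]
  covered (1 px):
    . . . .
    . . . .
    . . . .
    . . X .
    . . . .
    . . . .
    . . . .
    . . . .
    . . . .
T1:
  2·area = 32  (B↔C swapped to make it positive)
  edge (6, 0)→(5, 9): d=(-1,9) right/bottom  bias=-1
  edge (5, 9)→(2, 4): d=(-3,-5) top-left  bias=+0
  edge (2, 4)→(6, 0): d=(4,-4) top-left  bias=+0
    (2,0)@(5, 1): e=[8,24,0] → X  [on edge]
    (3,0)@(7, 1): e=[-10,34,8] → .
    (1,1)@(3, 3): e=[24,8,0] → X  [on edge]
    (3,1)@(7, 3): e=[-12,28,16] → .
    (0,2)@(1, 5): e=[40,-8,0] → .  [on edge]
    (1,2)@(3, 5): e=[22,2,8] → X
    (3,2)@(7, 5): e=[-14,22,24] → .
    (1,3)@(3, 7): e=[20,-4,16] → .
    (2,3)@(5, 7): e=[2,6,24] → X
    (3,3)@(7, 7): e=[-16,16,32] → .
    (2,4)@(5, 9): e=[0,0,32] → .  [on edge]
  covered (6 px):
    . . X .
    . X X .
    . X X .
    . . X .
    . . . .
    . . . .
    . . . .
    . . . .
    . . . .
T2:
  2·area = 30  (B↔C swapped to make it positive)
  edge (4, 4)→(7, 13): d=(3,9) right/bottom  bias=-1
  edge (7, 13)→(0, 2): d=(-7,-11) top-left  bias=+0
  edge (0, 2)→(4, 4): d=(4,2) right/bottom  bias=-1
    (1,0)@(3, 1): e=[0,40,-10] → .  [on edge]
    (0,1)@(1, 3): e=[24,4,2] → X
    (1,1)@(3, 3): e=[6,26,-2] → .
    (0,2)@(1, 5): e=[30,-10,10] → .
    (1,2)@(3, 5): e=[12,12,6] → X
    (2,2)@(5, 5): e=[-6,34,2] → .
    (1,3)@(3, 7): e=[18,-2,14] → .
    (2,3)@(5, 7): e=[0,20,10] → .  [on edge]
    (2,4)@(5, 9): e=[6,6,18] → X
    (3,4)@(7, 9): e=[-12,28,14] → .
    (2,5)@(5, 11): e=[12,-8,26] → .
    (3,6)@(7, 13): e=[0,0,30] → .  [on edge]
  covered (3 px):
    . . . .
    X . . .
    . X . .
    . . . .
    . . X .
    . . . .
    . . . .
    . . . .
    . . . .

Z-buffer (winner per pixel, '.' = empty):
  . . 1 .
  2 1 1 .
  . 2 1 .
  . . 1 .
  . . 2 .
  . . . .
  . . . .
  . . . .
  . . . .

Answer: -1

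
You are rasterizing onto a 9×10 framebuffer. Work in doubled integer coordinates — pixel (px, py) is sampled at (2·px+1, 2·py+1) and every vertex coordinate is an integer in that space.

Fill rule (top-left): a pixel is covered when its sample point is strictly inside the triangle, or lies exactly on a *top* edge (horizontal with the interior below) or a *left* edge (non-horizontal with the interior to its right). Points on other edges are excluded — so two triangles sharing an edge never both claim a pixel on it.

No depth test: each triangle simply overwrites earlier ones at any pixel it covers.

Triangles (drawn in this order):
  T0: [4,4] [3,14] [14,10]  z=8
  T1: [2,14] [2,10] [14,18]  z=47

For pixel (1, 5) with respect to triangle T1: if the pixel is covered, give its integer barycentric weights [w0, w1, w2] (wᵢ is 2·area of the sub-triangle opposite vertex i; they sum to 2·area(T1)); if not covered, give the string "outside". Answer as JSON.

T0:
  2·area = 106  (B↔C swapped to make it positive)
  edge (4, 4)→(14, 10): d=(10,6) right/bottom  bias=-1
  edge (14, 10)→(3, 14): d=(-11,4) right/bottom  bias=-1
  edge (3, 14)→(4, 4): d=(1,-10) top-left  bias=+0
    (2,2)@(5, 5): e=[4,91,11] → █
    (3,2)@(7, 5): e=[-8,83,31] → ·
    (2,3)@(5, 7): e=[24,69,13] → █
    (3,3)@(7, 7): e=[12,61,33] → █
    (4,3)@(9, 7): e=[0,53,53] → ·  [on edge]
    (2,4)@(5, 9): e=[44,47,15] → █
    (4,4)@(9, 9): e=[20,31,55] → █
    (5,4)@(11, 9): e=[8,23,75] → █
    (6,4)@(13, 9): e=[-4,15,95] → ·
    (2,5)@(5, 11): e=[64,25,17] → █
    (6,5)@(13, 11): e=[16,-7,97] → ·
    (2,6)@(5, 13): e=[84,3,19] → █
  covered (12 px):
    · · · · · · · · ·
    · · · · · · · · ·
    · · █ · · · · · ·
    · · █ █ · · · · ·
    · · █ █ █ █ · · ·
    · · █ █ █ █ · · ·
    · · █ · · · · · ·
    · · · · · · · · ·
    · · · · · · · · ·
    · · · · · · · · ·
T1:
  2·area = 48
  edge (2, 14)→(2, 10): d=(0,-4) top-left  bias=+0
  edge (2, 10)→(14, 18): d=(12,8) right/bottom  bias=-1
  edge (14, 18)→(2, 14): d=(-12,-4) top-left  bias=+0
    (1,5)@(3, 11): e=[4,4,40] → █
    (2,5)@(5, 11): e=[12,-12,48] → ·
    (1,6)@(3, 13): e=[4,28,16] → █
    (2,6)@(5, 13): e=[12,12,24] → █
    (3,6)@(7, 13): e=[20,-4,32] → ·
    (1,7)@(3, 15): e=[4,52,-8] → ·
    (2,7)@(5, 15): e=[12,36,0] → █  [on edge]
    (3,7)@(7, 15): e=[20,20,8] → █
    (4,7)@(9, 15): e=[28,4,16] → █
    (5,7)@(11, 15): e=[36,-12,24] → ·
    (2,8)@(5, 17): e=[12,60,-24] → ·
    (3,8)@(7, 17): e=[20,44,-16] → ·
    (5,8)@(11, 17): e=[36,12,0] → █  [on edge]
    (8,9)@(17, 19): e=[60,-12,0] → ·  [on edge]
  covered (7 px):
    · · · · · · · · ·
    · · · · · · · · ·
    · · · · · · · · ·
    · · · · · · · · ·
    · · · · · · · · ·
    · █ · · · · · · ·
    · █ █ · · · · · ·
    · · █ █ █ · · · ·
    · · · · · █ · · ·
    · · · · · · · · ·

Result: [4,40,4]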